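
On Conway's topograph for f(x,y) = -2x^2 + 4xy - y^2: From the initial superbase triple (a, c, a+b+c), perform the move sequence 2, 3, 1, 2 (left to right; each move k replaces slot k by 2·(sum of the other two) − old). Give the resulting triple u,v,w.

start (-2,-1,1) = (f(1,0),f(0,1),f(1,1))
replace slot 2: 2·((-2)+1) − (-1) = -1 → (-2,-1,1)
replace slot 3: 2·((-2)+(-1)) − 1 = -7 → (-2,-1,-7)
replace slot 1: 2·((-1)+(-7)) − (-2) = -14 → (-14,-1,-7)
replace slot 2: 2·((-14)+(-7)) − (-1) = -41 → (-14,-41,-7)

-14,-41,-7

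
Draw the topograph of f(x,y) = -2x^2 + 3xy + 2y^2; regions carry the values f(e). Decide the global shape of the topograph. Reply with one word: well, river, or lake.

D = b²−4ac = 3² − 4·(-2)·2 = 25
D = 5² is a perfect square ⇒ form factors over ℤ ⇒ lakes

lake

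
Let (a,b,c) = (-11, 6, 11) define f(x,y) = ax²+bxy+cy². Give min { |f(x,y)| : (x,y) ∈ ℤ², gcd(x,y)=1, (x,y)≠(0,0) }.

river: ρ → (11,16,-6)
river: ρ → (-6,20,5)
river: ρ → (5,20,-6)
river: ρ → (-6,16,11)
river: ρ → (11,6,-11)
river: ρ → (-11,16,6)
river: ρ → (6,20,-5)
river: ρ → (-5,20,6)
river: ρ → (6,16,-11)
river: ρ → (-11,6,11)
closes: descent 0, river 10
min |a| on river = 5

5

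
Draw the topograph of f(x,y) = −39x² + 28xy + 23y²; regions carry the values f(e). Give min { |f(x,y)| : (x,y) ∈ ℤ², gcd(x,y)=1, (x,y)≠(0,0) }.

river: ρ → (23,64,-3)
river: ρ → (-3,62,44)
river: ρ → (44,26,-21)
river: ρ → (-21,58,12)
river: ρ → (12,62,-11)
river: ρ → (-11,48,47)
river: ρ → (47,46,-12)
river: ρ → (-12,50,39)
river: ρ → (39,28,-23)
river: ρ → (-23,64,3)
river: ρ → (3,62,-44)
river: ρ → (-44,26,21)
river: ρ → (21,58,-12)
river: ρ → (-12,62,11)
river: ρ → (11,48,-47)
river: ρ → (-47,46,12)
river: ρ → (12,50,-39)
river: ρ → (-39,28,23)
closes: descent 0, river 18
min |a| on river = 3

3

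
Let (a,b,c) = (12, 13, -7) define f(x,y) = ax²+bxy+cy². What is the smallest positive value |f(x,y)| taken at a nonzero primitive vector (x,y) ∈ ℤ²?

river: ρ → (-7,15,10)
river: ρ → (10,5,-12)
river: ρ → (-12,19,3)
river: ρ → (3,17,-18)
river: ρ → (-18,19,2)
river: ρ → (2,21,-8)
river: ρ → (-8,11,12)
river: ρ → (12,13,-7)
closes: descent 0, river 8
min |a| on river = 2

2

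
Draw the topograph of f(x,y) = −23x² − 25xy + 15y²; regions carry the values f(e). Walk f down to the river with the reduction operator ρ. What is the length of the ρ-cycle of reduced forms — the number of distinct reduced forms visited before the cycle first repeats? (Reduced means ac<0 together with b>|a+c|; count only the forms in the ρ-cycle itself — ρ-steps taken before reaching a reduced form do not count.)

D = 2005, ⌊√D⌋ = 44
descent: ρ → (15,25,-23)  [lands on river]
river: ρ → (-23,21,17)
river: ρ → (17,13,-27)
river: ρ → (-27,41,3)
river: ρ → (3,43,-13)
river: ρ → (-13,35,15)
ρ-cycle length = 6 (tail of 1 descent step not counted)

6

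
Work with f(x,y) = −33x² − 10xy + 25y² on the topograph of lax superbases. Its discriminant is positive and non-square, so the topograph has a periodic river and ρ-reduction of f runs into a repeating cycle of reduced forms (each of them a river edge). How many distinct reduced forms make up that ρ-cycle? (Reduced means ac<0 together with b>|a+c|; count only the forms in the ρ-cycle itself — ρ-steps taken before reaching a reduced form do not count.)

D = 3400, ⌊√D⌋ = 58
descent: ρ → (25,10,-33)  [lands on river]
river: ρ → (-33,56,2)
river: ρ → (2,56,-33)
river: ρ → (-33,10,25)
river: ρ → (25,40,-18)
river: ρ → (-18,32,33)
river: ρ → (33,34,-17)
river: ρ → (-17,34,33)
river: ρ → (33,32,-18)
river: ρ → (-18,40,25)
ρ-cycle length = 10 (tail of 1 descent step not counted)

10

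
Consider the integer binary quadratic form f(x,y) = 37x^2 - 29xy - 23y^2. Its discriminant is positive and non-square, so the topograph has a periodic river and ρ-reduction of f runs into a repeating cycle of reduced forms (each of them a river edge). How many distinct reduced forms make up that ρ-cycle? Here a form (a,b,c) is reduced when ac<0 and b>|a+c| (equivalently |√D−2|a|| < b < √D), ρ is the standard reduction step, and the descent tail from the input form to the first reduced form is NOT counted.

D = 4245, ⌊√D⌋ = 65
descent: ρ → (-23,29,37)  [lands on river]
river: ρ → (37,45,-15)
river: ρ → (-15,45,37)
river: ρ → (37,29,-23)
river: ρ → (-23,63,3)
river: ρ → (3,63,-23)
ρ-cycle length = 6 (tail of 1 descent step not counted)

6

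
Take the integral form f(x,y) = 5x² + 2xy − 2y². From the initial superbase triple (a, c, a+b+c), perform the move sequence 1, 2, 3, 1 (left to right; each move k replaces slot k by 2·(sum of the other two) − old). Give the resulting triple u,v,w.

start (5,-2,5) = (f(1,0),f(0,1),f(1,1))
replace slot 1: 2·((-2)+5) − 5 = 1 → (1,-2,5)
replace slot 2: 2·(1+5) − (-2) = 14 → (1,14,5)
replace slot 3: 2·(1+14) − 5 = 25 → (1,14,25)
replace slot 1: 2·(14+25) − 1 = 77 → (77,14,25)

77,14,25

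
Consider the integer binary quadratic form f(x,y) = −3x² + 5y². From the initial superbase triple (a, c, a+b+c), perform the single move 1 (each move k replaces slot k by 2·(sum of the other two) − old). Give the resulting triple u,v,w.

start (-3,5,2) = (f(1,0),f(0,1),f(1,1))
replace slot 1: 2·(5+2) − (-3) = 17 → (17,5,2)

17,5,2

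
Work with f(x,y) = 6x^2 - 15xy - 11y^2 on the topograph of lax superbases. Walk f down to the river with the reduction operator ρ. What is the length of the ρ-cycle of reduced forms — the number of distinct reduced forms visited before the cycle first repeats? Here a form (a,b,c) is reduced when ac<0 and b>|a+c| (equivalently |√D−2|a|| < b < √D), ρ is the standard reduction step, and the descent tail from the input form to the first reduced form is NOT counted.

D = 489, ⌊√D⌋ = 22
descent: ρ → (-11,15,6)  [lands on river]
river: ρ → (6,21,-2)
river: ρ → (-2,19,16)
river: ρ → (16,13,-5)
river: ρ → (-5,17,10)
river: ρ → (10,3,-12)
river: ρ → (-12,21,1)
river: ρ → (1,21,-12)
river: ρ → (-12,3,10)
river: ρ → (10,17,-5)
river: ρ → (-5,13,16)
river: ρ → (16,19,-2)
river: ρ → (-2,21,6)
river: ρ → (6,15,-11)
river: ρ → (-11,7,10)
river: ρ → (10,13,-8)
river: ρ → (-8,19,4)
river: ρ → (4,21,-3)
river: ρ → (-3,21,4)
river: ρ → (4,19,-8)
river: ρ → (-8,13,10)
river: ρ → (10,7,-11)
ρ-cycle length = 22 (tail of 1 descent step not counted)

22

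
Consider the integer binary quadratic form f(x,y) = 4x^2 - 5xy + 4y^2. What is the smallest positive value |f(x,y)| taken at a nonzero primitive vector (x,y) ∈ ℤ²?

translate: b→3 (≡-5 mod 8), so (4,-5,4)→(4,3,3)
flip: (4,3,3)→(3,-3,4)
translate: b→3 (≡-3 mod 6), so (3,-3,4)→(3,3,4)
reduced (well bottom): (3,3,4) with a≤c, −a<b≤a
well minimum = a = 3

3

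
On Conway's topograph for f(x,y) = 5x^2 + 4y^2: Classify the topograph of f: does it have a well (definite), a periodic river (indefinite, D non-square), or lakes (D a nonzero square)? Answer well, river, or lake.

D = b²−4ac = 0² − 4·5·4 = -80
D < 0 ⇒ definite ⇒ every region one sign ⇒ single well

well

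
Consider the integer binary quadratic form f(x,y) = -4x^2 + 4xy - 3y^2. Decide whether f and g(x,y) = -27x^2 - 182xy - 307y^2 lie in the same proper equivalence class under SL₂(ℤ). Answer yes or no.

D₁ = -32, D₂ = -32
f is negative-definite; reduce −f:
−f: translate: b→4 (≡-4 mod 8), so (4,-4,3)→(4,4,3)
−f: flip: (4,4,3)→(3,-4,4)
−f: translate: b→2 (≡-4 mod 6), so (3,-4,4)→(3,2,3)
−f: reduced (well bottom): (3,2,3) with a≤c, −a<b≤a
flip sign back: reduced form of f is (-3,-2,-3)
g is negative-definite; reduce −g:
−g: translate: b→20 (≡182 mod 54), so (27,182,307)→(27,20,4)
−g: flip: (27,20,4)→(4,-20,27)
−g: translate: b→4 (≡-20 mod 8), so (4,-20,27)→(4,4,3)
−g: flip: (4,4,3)→(3,-4,4)
−g: translate: b→2 (≡-4 mod 6), so (3,-4,4)→(3,2,3)
−g: reduced (well bottom): (3,2,3) with a≤c, −a<b≤a
flip sign back: reduced form of g is (-3,-2,-3)
reduced forms (-3, -2, -3) vs (-3, -2, -3) ⇒ equivalent

yes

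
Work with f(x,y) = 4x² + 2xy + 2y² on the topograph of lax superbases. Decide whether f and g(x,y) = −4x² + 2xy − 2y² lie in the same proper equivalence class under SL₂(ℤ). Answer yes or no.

D₁ = -28, D₂ = -28
f: flip: (4,2,2)→(2,-2,4)
f: translate: b→2 (≡-2 mod 4), so (2,-2,4)→(2,2,4)
f: reduced (well bottom): (2,2,4) with a≤c, −a<b≤a
g is negative-definite; reduce −g:
−g: flip: (4,-2,2)→(2,2,4)
−g: reduced (well bottom): (2,2,4) with a≤c, −a<b≤a
flip sign back: reduced form of g is (-2,-2,-4)
reduced forms (2, 2, 4) vs (-2, -2, -4) ⇒ inequivalent

no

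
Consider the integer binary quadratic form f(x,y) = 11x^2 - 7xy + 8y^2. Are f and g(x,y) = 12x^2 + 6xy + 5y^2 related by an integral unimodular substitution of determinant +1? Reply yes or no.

D₁ = -303, D₂ = -204
discriminants differ ⇒ not SL₂(ℤ)-equivalent

no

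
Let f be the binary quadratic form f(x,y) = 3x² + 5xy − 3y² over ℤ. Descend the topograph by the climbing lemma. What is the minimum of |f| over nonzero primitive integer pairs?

river: ρ → (-3,7,1)
river: ρ → (1,7,-3)
river: ρ → (-3,5,3)
river: ρ → (3,7,-1)
river: ρ → (-1,7,3)
river: ρ → (3,5,-3)
closes: descent 0, river 6
min |a| on river = 1

1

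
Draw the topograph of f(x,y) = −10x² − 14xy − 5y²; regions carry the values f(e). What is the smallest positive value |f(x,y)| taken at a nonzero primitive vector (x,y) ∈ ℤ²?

translate: b→-6 (≡14 mod 20), so (10,14,5)→(10,-6,1)
flip: (10,-6,1)→(1,6,10)
translate: b→0 (≡6 mod 2), so (1,6,10)→(1,0,1)
reduced (well bottom): (1,0,1) with a≤c, −a<b≤a
well minimum |f| = |-1| = 1 (negative-definite)

1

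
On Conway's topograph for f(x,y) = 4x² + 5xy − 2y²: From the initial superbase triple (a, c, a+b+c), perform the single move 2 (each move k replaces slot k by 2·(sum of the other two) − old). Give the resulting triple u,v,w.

start (4,-2,7) = (f(1,0),f(0,1),f(1,1))
replace slot 2: 2·(4+7) − (-2) = 24 → (4,24,7)

4,24,7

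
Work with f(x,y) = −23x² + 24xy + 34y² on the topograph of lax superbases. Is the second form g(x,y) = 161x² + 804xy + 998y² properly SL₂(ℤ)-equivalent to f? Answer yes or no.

D₁ = 3704, D₂ = 3704
river cycle of f (length 28): (34, 44, -13), (-13, 60, 2), (2, 60, -13), (-13, 44, 34), (34, 24, -23), (-23, 22, 35), (35, 48, -10), (-10, 52, 25), (25, 48, -14), (-14, 36, 43), … (18 more)
river cycle of g (length 28): (34, 44, -13), (-13, 60, 2), (2, 60, -13), (-13, 44, 34), (34, 24, -23), (-23, 22, 35), (35, 48, -10), (-10, 52, 25), (25, 48, -14), (-14, 36, 43), … (18 more)
cycles coincide ⇒ equivalent

yes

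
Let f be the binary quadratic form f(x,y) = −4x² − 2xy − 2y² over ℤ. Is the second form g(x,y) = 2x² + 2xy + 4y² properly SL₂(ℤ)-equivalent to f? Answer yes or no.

D₁ = -28, D₂ = -28
f is negative-definite; reduce −f:
−f: flip: (4,2,2)→(2,-2,4)
−f: translate: b→2 (≡-2 mod 4), so (2,-2,4)→(2,2,4)
−f: reduced (well bottom): (2,2,4) with a≤c, −a<b≤a
flip sign back: reduced form of f is (-2,-2,-4)
g: reduced (well bottom): (2,2,4) with a≤c, −a<b≤a
reduced forms (-2, -2, -4) vs (2, 2, 4) ⇒ inequivalent

no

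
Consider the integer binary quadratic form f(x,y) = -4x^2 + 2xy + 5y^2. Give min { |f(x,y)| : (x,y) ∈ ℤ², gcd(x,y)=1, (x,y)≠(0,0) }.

river: ρ → (5,8,-1)
river: ρ → (-1,8,5)
river: ρ → (5,2,-4)
river: ρ → (-4,6,3)
river: ρ → (3,6,-4)
river: ρ → (-4,2,5)
closes: descent 0, river 6
min |a| on river = 1

1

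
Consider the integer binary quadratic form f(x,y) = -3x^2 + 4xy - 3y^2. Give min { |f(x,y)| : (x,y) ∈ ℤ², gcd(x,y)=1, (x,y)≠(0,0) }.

translate: b→2 (≡-4 mod 6), so (3,-4,3)→(3,2,2)
flip: (3,2,2)→(2,-2,3)
translate: b→2 (≡-2 mod 4), so (2,-2,3)→(2,2,3)
reduced (well bottom): (2,2,3) with a≤c, −a<b≤a
well minimum |f| = |-2| = 2 (negative-definite)

2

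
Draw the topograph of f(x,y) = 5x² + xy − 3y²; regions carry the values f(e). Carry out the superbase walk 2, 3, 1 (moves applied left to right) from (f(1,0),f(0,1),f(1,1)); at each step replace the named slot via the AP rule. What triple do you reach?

start (5,-3,3) = (f(1,0),f(0,1),f(1,1))
replace slot 2: 2·(5+3) − (-3) = 19 → (5,19,3)
replace slot 3: 2·(5+19) − 3 = 45 → (5,19,45)
replace slot 1: 2·(19+45) − 5 = 123 → (123,19,45)

123,19,45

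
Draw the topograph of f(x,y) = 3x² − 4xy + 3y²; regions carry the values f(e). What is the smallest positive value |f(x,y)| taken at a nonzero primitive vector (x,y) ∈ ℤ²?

translate: b→2 (≡-4 mod 6), so (3,-4,3)→(3,2,2)
flip: (3,2,2)→(2,-2,3)
translate: b→2 (≡-2 mod 4), so (2,-2,3)→(2,2,3)
reduced (well bottom): (2,2,3) with a≤c, −a<b≤a
well minimum = a = 2

2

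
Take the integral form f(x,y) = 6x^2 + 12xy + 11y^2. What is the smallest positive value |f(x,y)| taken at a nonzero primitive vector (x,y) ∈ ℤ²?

translate: b→0 (≡12 mod 12), so (6,12,11)→(6,0,5)
flip: (6,0,5)→(5,0,6)
reduced (well bottom): (5,0,6) with a≤c, −a<b≤a
well minimum = a = 5

5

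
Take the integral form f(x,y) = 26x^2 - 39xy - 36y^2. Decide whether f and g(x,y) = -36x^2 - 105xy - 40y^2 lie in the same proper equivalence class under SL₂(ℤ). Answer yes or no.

D₁ = 5265, D₂ = 5265
river cycle of f (length 30): (-36, 39, 26), (26, 65, -10), (-10, 55, 56), (56, 57, -9), (-9, 69, 14), (14, 71, -4), (-4, 65, 65), (65, 65, -4), (-4, 71, 14), (14, 69, -9), … (20 more)
river cycle of g (length 30): (-40, 25, 29), (29, 33, -36), (-36, 39, 26), (26, 65, -10), (-10, 55, 56), (56, 57, -9), (-9, 69, 14), (14, 71, -4), (-4, 65, 65), (65, 65, -4), … (20 more)
cycles coincide ⇒ equivalent

yes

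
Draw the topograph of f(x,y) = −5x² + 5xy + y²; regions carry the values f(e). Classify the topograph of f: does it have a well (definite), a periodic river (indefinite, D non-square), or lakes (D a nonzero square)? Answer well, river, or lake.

D = b²−4ac = 5² − 4·(-5)·1 = 45
D > 0 non-square ⇒ indefinite ⇒ periodic river

river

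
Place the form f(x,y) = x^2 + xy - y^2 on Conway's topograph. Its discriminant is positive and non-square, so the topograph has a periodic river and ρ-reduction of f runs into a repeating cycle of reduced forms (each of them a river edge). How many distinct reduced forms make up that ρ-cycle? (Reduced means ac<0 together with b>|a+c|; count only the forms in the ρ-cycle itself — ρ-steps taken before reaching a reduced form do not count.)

D = 5, ⌊√D⌋ = 2
river: ρ → (-1,1,1)
river: ρ → (1,1,-1)
ρ-cycle length = 2 (tail of 0 descent steps not counted)

2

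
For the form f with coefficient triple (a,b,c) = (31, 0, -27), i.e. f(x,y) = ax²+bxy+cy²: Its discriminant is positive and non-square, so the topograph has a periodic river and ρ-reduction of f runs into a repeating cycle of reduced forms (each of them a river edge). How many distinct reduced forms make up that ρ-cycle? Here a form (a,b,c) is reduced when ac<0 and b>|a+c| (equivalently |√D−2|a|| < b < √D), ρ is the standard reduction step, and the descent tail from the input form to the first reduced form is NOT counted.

D = 3348, ⌊√D⌋ = 57
descent: ρ → (-27,54,4)  [lands on river]
river: ρ → (4,50,-53)
river: ρ → (-53,56,1)
river: ρ → (1,56,-53)
river: ρ → (-53,50,4)
river: ρ → (4,54,-27)
ρ-cycle length = 6 (tail of 1 descent step not counted)

6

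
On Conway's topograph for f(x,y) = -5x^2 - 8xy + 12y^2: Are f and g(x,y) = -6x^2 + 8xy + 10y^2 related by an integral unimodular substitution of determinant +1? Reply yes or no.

D₁ = 304, D₂ = 304
river cycle of f (length 12): (12, 8, -5), (-5, 12, 8), (8, 4, -9), (-9, 14, 3), (3, 16, -4), (-4, 16, 3), (3, 14, -9), (-9, 4, 8), (8, 12, -5), (-5, 8, 12), … (2 more)
river cycle of g (length 6): (10, 12, -4), (-4, 12, 10), (10, 8, -6), (-6, 16, 2), (2, 16, -6), (-6, 8, 10)
cycles differ ⇒ inequivalent

no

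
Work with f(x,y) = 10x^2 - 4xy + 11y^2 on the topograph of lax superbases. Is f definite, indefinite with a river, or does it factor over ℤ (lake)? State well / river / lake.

D = b²−4ac = (-4)² − 4·10·11 = -424
D < 0 ⇒ definite ⇒ every region one sign ⇒ single well

well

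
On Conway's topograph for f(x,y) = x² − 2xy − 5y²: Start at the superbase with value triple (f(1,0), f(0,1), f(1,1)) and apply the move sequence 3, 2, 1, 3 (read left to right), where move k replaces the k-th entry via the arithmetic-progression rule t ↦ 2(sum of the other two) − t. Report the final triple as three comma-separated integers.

start (1,-5,-6) = (f(1,0),f(0,1),f(1,1))
replace slot 3: 2·(1+(-5)) − (-6) = -2 → (1,-5,-2)
replace slot 2: 2·(1+(-2)) − (-5) = 3 → (1,3,-2)
replace slot 1: 2·(3+(-2)) − 1 = 1 → (1,3,-2)
replace slot 3: 2·(1+3) − (-2) = 10 → (1,3,10)

1,3,10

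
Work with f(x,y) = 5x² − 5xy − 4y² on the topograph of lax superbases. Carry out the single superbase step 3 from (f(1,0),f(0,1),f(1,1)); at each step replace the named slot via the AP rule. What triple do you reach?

start (5,-4,-4) = (f(1,0),f(0,1),f(1,1))
replace slot 3: 2·(5+(-4)) − (-4) = 6 → (5,-4,6)

5,-4,6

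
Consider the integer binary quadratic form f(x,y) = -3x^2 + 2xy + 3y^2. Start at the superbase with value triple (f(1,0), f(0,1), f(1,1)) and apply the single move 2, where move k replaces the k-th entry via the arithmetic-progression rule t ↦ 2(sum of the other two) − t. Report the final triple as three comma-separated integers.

start (-3,3,2) = (f(1,0),f(0,1),f(1,1))
replace slot 2: 2·((-3)+2) − 3 = -5 → (-3,-5,2)

-3,-5,2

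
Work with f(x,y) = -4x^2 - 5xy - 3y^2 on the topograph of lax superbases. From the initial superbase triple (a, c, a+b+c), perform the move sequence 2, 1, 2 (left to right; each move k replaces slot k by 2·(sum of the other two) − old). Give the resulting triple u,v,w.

start (-4,-3,-12) = (f(1,0),f(0,1),f(1,1))
replace slot 2: 2·((-4)+(-12)) − (-3) = -29 → (-4,-29,-12)
replace slot 1: 2·((-29)+(-12)) − (-4) = -78 → (-78,-29,-12)
replace slot 2: 2·((-78)+(-12)) − (-29) = -151 → (-78,-151,-12)

-78,-151,-12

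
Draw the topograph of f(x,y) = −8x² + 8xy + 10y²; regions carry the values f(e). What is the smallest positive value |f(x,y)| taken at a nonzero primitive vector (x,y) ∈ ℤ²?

river: ρ → (10,12,-6)
river: ρ → (-6,12,10)
river: ρ → (10,8,-8)
river: ρ → (-8,8,10)
closes: descent 0, river 4
min |a| on river = 6

6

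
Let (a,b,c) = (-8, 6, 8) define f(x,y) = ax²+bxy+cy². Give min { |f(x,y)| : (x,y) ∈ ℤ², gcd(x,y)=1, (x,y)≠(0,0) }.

river: ρ → (8,10,-6)
river: ρ → (-6,14,4)
river: ρ → (4,10,-12)
river: ρ → (-12,14,2)
river: ρ → (2,14,-12)
river: ρ → (-12,10,4)
river: ρ → (4,14,-6)
river: ρ → (-6,10,8)
river: ρ → (8,6,-8)
river: ρ → (-8,10,6)
river: ρ → (6,14,-4)
river: ρ → (-4,10,12)
river: ρ → (12,14,-2)
river: ρ → (-2,14,12)
river: ρ → (12,10,-4)
river: ρ → (-4,14,6)
river: ρ → (6,10,-8)
river: ρ → (-8,6,8)
closes: descent 0, river 18
min |a| on river = 2

2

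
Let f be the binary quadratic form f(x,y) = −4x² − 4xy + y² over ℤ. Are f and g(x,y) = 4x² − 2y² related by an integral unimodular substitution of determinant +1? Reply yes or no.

D₁ = 32, D₂ = 32
river cycle of f (length 2): (1, 4, -4), (-4, 4, 1)
river cycle of g (length 2): (-2, 4, 2), (2, 4, -2)
cycles differ ⇒ inequivalent

no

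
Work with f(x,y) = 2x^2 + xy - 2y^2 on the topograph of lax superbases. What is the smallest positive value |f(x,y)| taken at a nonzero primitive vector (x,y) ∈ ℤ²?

river: ρ → (-2,3,1)
river: ρ → (1,3,-2)
river: ρ → (-2,1,2)
river: ρ → (2,3,-1)
river: ρ → (-1,3,2)
river: ρ → (2,1,-2)
closes: descent 0, river 6
min |a| on river = 1

1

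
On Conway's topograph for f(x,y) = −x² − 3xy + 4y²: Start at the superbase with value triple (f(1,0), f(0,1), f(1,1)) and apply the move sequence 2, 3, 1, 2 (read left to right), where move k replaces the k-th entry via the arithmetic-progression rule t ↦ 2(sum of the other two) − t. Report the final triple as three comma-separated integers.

start (-1,4,0) = (f(1,0),f(0,1),f(1,1))
replace slot 2: 2·((-1)+0) − 4 = -6 → (-1,-6,0)
replace slot 3: 2·((-1)+(-6)) − 0 = -14 → (-1,-6,-14)
replace slot 1: 2·((-6)+(-14)) − (-1) = -39 → (-39,-6,-14)
replace slot 2: 2·((-39)+(-14)) − (-6) = -100 → (-39,-100,-14)

-39,-100,-14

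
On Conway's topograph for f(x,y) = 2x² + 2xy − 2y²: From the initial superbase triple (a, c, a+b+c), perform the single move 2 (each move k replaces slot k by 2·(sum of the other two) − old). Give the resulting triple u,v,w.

start (2,-2,2) = (f(1,0),f(0,1),f(1,1))
replace slot 2: 2·(2+2) − (-2) = 10 → (2,10,2)

2,10,2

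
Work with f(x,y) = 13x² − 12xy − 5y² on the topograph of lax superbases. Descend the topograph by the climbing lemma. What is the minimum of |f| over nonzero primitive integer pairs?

descent: ρ → (-5,12,13)  [lands on river]
river: ρ → (13,14,-4)
river: ρ → (-4,18,5)
river: ρ → (5,12,-13)
river: ρ → (-13,14,4)
river: ρ → (4,18,-5)
closes: descent 1, river 6
min |a| on river = 4

4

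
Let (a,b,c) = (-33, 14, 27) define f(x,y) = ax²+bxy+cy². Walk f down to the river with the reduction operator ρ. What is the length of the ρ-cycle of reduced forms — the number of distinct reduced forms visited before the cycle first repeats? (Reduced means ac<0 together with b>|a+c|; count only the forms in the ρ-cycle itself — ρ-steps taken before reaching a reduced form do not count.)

D = 3760, ⌊√D⌋ = 61
river: ρ → (27,40,-20)
river: ρ → (-20,40,27)
river: ρ → (27,14,-33)
river: ρ → (-33,52,8)
river: ρ → (8,60,-5)
river: ρ → (-5,60,8)
river: ρ → (8,52,-33)
river: ρ → (-33,14,27)
ρ-cycle length = 8 (tail of 0 descent steps not counted)

8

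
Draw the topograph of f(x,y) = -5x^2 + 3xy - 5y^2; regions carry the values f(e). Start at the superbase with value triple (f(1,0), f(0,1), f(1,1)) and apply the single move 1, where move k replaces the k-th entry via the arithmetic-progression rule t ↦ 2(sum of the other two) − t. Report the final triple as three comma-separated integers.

start (-5,-5,-7) = (f(1,0),f(0,1),f(1,1))
replace slot 1: 2·((-5)+(-7)) − (-5) = -19 → (-19,-5,-7)

-19,-5,-7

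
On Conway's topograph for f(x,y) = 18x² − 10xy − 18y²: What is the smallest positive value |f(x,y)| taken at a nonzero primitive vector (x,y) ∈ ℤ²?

descent: ρ → (-18,10,18)  [lands on river]
river: ρ → (18,26,-10)
river: ρ → (-10,34,6)
river: ρ → (6,26,-30)
river: ρ → (-30,34,2)
river: ρ → (2,34,-30)
river: ρ → (-30,26,6)
river: ρ → (6,34,-10)
river: ρ → (-10,26,18)
river: ρ → (18,10,-18)
river: ρ → (-18,26,10)
river: ρ → (10,34,-6)
river: ρ → (-6,26,30)
river: ρ → (30,34,-2)
river: ρ → (-2,34,30)
river: ρ → (30,26,-6)
river: ρ → (-6,34,10)
river: ρ → (10,26,-18)
closes: descent 1, river 18
min |a| on river = 2

2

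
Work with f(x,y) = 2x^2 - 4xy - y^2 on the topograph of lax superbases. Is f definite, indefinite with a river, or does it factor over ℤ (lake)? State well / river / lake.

D = b²−4ac = (-4)² − 4·2·(-1) = 24
D > 0 non-square ⇒ indefinite ⇒ periodic river

river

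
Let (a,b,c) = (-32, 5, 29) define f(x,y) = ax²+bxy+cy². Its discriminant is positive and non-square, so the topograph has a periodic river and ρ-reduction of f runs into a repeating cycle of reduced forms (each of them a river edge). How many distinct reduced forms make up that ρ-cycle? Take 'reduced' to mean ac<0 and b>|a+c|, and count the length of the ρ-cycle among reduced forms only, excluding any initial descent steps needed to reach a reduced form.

D = 3737, ⌊√D⌋ = 61
river: ρ → (29,53,-8)
river: ρ → (-8,59,8)
river: ρ → (8,53,-29)
river: ρ → (-29,5,32)
river: ρ → (32,59,-2)
river: ρ → (-2,61,2)
river: ρ → (2,59,-32)
river: ρ → (-32,5,29)
ρ-cycle length = 8 (tail of 0 descent steps not counted)

8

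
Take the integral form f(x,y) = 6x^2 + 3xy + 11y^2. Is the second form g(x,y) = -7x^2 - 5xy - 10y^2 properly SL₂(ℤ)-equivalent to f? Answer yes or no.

D₁ = -255, D₂ = -255
f: reduced (well bottom): (6,3,11) with a≤c, −a<b≤a
g is negative-definite; reduce −g:
−g: reduced (well bottom): (7,5,10) with a≤c, −a<b≤a
flip sign back: reduced form of g is (-7,-5,-10)
reduced forms (6, 3, 11) vs (-7, -5, -10) ⇒ inequivalent

no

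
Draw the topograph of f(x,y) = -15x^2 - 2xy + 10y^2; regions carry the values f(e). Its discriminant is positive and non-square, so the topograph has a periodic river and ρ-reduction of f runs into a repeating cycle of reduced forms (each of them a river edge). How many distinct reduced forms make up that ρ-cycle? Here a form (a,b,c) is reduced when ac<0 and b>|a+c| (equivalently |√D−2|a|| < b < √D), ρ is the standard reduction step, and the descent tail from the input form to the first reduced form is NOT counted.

D = 604, ⌊√D⌋ = 24
descent: ρ → (10,22,-3)  [lands on river]
river: ρ → (-3,20,17)
river: ρ → (17,14,-6)
river: ρ → (-6,22,5)
river: ρ → (5,18,-14)
river: ρ → (-14,10,9)
river: ρ → (9,8,-15)
river: ρ → (-15,22,2)
river: ρ → (2,22,-15)
river: ρ → (-15,8,9)
river: ρ → (9,10,-14)
river: ρ → (-14,18,5)
river: ρ → (5,22,-6)
river: ρ → (-6,14,17)
river: ρ → (17,20,-3)
river: ρ → (-3,22,10)
river: ρ → (10,18,-7)
river: ρ → (-7,24,1)
river: ρ → (1,24,-7)
river: ρ → (-7,18,10)
ρ-cycle length = 20 (tail of 1 descent step not counted)

20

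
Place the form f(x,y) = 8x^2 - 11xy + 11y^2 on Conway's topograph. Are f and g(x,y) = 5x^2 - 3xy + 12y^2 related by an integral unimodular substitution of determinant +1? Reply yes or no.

D₁ = -231, D₂ = -231
f: translate: b→5 (≡-11 mod 16), so (8,-11,11)→(8,5,8)
f: reduced (well bottom): (8,5,8) with a≤c, −a<b≤a
g: reduced (well bottom): (5,-3,12) with a≤c, −a<b≤a
reduced forms (8, 5, 8) vs (5, -3, 12) ⇒ inequivalent

no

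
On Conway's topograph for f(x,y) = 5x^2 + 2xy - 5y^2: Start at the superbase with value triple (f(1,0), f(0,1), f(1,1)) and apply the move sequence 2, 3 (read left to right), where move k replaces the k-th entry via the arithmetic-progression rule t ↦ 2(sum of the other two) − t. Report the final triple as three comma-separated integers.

start (5,-5,2) = (f(1,0),f(0,1),f(1,1))
replace slot 2: 2·(5+2) − (-5) = 19 → (5,19,2)
replace slot 3: 2·(5+19) − 2 = 46 → (5,19,46)

5,19,46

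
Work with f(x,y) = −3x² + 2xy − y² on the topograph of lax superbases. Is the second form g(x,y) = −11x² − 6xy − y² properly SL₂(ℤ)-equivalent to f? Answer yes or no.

D₁ = -8, D₂ = -8
f is negative-definite; reduce −f:
−f: flip: (3,-2,1)→(1,2,3)
−f: translate: b→0 (≡2 mod 2), so (1,2,3)→(1,0,2)
−f: reduced (well bottom): (1,0,2) with a≤c, −a<b≤a
flip sign back: reduced form of f is (-1,0,-2)
g is negative-definite; reduce −g:
−g: flip: (11,6,1)→(1,-6,11)
−g: translate: b→0 (≡-6 mod 2), so (1,-6,11)→(1,0,2)
−g: reduced (well bottom): (1,0,2) with a≤c, −a<b≤a
flip sign back: reduced form of g is (-1,0,-2)
reduced forms (-1, 0, -2) vs (-1, 0, -2) ⇒ equivalent

yes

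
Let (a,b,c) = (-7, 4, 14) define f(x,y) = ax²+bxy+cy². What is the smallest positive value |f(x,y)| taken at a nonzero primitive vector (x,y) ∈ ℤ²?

descent: ρ → (14,-4,-7)
descent: ρ → (-7,18,3)  [lands on river]
river: ρ → (3,18,-7)
river: ρ → (-7,10,11)
river: ρ → (11,12,-6)
river: ρ → (-6,12,11)
river: ρ → (11,10,-7)
closes: descent 2, river 6
min |a| on river = 3

3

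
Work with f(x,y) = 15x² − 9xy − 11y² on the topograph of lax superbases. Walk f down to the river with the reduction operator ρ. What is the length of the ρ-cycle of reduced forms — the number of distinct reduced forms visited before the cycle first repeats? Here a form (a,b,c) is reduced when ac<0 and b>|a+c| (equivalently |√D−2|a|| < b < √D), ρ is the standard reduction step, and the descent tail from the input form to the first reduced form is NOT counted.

D = 741, ⌊√D⌋ = 27
descent: ρ → (-11,9,15)  [lands on river]
river: ρ → (15,21,-5)
river: ρ → (-5,19,19)
river: ρ → (19,19,-5)
river: ρ → (-5,21,15)
river: ρ → (15,9,-11)
river: ρ → (-11,13,13)
river: ρ → (13,13,-11)
ρ-cycle length = 8 (tail of 1 descent step not counted)

8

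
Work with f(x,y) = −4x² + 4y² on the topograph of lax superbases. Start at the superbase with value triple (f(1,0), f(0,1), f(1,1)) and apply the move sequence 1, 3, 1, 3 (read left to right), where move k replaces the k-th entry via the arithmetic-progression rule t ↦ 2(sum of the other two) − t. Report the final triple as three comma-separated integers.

start (-4,4,0) = (f(1,0),f(0,1),f(1,1))
replace slot 1: 2·(4+0) − (-4) = 12 → (12,4,0)
replace slot 3: 2·(12+4) − 0 = 32 → (12,4,32)
replace slot 1: 2·(4+32) − 12 = 60 → (60,4,32)
replace slot 3: 2·(60+4) − 32 = 96 → (60,4,96)

60,4,96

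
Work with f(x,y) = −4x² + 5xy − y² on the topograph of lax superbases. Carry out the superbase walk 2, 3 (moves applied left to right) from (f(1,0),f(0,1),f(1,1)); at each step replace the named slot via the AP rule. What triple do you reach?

start (-4,-1,0) = (f(1,0),f(0,1),f(1,1))
replace slot 2: 2·((-4)+0) − (-1) = -7 → (-4,-7,0)
replace slot 3: 2·((-4)+(-7)) − 0 = -22 → (-4,-7,-22)

-4,-7,-22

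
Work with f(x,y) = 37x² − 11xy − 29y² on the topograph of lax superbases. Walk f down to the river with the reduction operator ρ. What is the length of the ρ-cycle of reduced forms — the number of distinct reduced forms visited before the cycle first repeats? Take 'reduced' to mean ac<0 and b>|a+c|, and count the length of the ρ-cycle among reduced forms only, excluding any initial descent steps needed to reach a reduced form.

D = 4413, ⌊√D⌋ = 66
descent: ρ → (-29,11,37)  [lands on river]
river: ρ → (37,63,-3)
river: ρ → (-3,63,37)
river: ρ → (37,11,-29)
river: ρ → (-29,47,19)
river: ρ → (19,29,-47)
river: ρ → (-47,65,1)
river: ρ → (1,65,-47)
river: ρ → (-47,29,19)
river: ρ → (19,47,-29)
ρ-cycle length = 10 (tail of 1 descent step not counted)

10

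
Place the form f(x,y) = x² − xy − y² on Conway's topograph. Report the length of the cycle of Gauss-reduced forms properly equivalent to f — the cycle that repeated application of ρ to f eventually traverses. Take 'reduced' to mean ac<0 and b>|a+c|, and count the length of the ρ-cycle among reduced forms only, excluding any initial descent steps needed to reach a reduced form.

D = 5, ⌊√D⌋ = 2
descent: ρ → (-1,1,1)  [lands on river]
river: ρ → (1,1,-1)
ρ-cycle length = 2 (tail of 1 descent step not counted)

2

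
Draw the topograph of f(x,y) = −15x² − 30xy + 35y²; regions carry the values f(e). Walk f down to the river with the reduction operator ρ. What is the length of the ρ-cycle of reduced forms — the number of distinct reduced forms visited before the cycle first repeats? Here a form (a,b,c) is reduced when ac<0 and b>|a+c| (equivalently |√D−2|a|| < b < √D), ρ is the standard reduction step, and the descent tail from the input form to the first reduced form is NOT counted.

D = 3000, ⌊√D⌋ = 54
descent: ρ → (35,30,-15)  [lands on river]
river: ρ → (-15,30,35)
river: ρ → (35,40,-10)
river: ρ → (-10,40,35)
ρ-cycle length = 4 (tail of 1 descent step not counted)

4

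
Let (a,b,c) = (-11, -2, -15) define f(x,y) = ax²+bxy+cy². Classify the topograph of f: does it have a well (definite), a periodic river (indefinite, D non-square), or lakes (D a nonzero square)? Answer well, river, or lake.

D = b²−4ac = (-2)² − 4·(-11)·(-15) = -656
D < 0 ⇒ definite ⇒ every region one sign ⇒ single well

well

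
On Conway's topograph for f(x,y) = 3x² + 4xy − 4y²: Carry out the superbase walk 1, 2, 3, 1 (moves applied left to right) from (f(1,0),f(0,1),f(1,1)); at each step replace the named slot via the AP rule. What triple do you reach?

start (3,-4,3) = (f(1,0),f(0,1),f(1,1))
replace slot 1: 2·((-4)+3) − 3 = -5 → (-5,-4,3)
replace slot 2: 2·((-5)+3) − (-4) = 0 → (-5,0,3)
replace slot 3: 2·((-5)+0) − 3 = -13 → (-5,0,-13)
replace slot 1: 2·(0+(-13)) − (-5) = -21 → (-21,0,-13)

-21,0,-13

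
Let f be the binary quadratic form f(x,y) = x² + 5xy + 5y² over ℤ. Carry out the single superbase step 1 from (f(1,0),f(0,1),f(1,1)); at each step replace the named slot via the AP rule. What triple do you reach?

start (1,5,11) = (f(1,0),f(0,1),f(1,1))
replace slot 1: 2·(5+11) − 1 = 31 → (31,5,11)

31,5,11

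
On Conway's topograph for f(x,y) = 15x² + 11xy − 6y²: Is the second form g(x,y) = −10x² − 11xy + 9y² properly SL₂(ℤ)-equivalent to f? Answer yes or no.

D₁ = 481, D₂ = 481
river cycle of f (length 26): (-6, 13, 13), (13, 13, -6), (-6, 11, 15), (15, 19, -2), (-2, 21, 5), (5, 19, -6), (-6, 17, 8), (8, 15, -8), (-8, 17, 6), (6, 19, -5), … (16 more)
river cycle of g (length 30): (9, 11, -10), (-10, 9, 10), (10, 11, -9), (-9, 7, 12), (12, 17, -4), (-4, 15, 16), (16, 17, -3), (-3, 19, 10), (10, 21, -1), (-1, 21, 10), … (20 more)
cycles differ ⇒ inequivalent

no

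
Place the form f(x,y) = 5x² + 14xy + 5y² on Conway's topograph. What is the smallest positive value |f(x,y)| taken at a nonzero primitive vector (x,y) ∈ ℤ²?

descent: ρ → (5,6,-3)  [lands on river]
river: ρ → (-3,6,5)
river: ρ → (5,4,-4)
river: ρ → (-4,4,5)
closes: descent 1, river 4
min |a| on river = 3

3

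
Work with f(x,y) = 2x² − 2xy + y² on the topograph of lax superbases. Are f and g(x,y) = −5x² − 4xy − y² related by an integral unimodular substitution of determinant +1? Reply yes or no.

D₁ = -4, D₂ = -4
f: translate: b→2 (≡-2 mod 4), so (2,-2,1)→(2,2,1)
f: flip: (2,2,1)→(1,-2,2)
f: translate: b→0 (≡-2 mod 2), so (1,-2,2)→(1,0,1)
f: reduced (well bottom): (1,0,1) with a≤c, −a<b≤a
g is negative-definite; reduce −g:
−g: flip: (5,4,1)→(1,-4,5)
−g: translate: b→0 (≡-4 mod 2), so (1,-4,5)→(1,0,1)
−g: reduced (well bottom): (1,0,1) with a≤c, −a<b≤a
flip sign back: reduced form of g is (-1,0,-1)
reduced forms (1, 0, 1) vs (-1, 0, -1) ⇒ inequivalent

no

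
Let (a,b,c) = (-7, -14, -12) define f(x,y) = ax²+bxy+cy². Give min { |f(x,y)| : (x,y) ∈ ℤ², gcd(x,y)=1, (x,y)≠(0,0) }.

translate: b→0 (≡14 mod 14), so (7,14,12)→(7,0,5)
flip: (7,0,5)→(5,0,7)
reduced (well bottom): (5,0,7) with a≤c, −a<b≤a
well minimum |f| = |-5| = 5 (negative-definite)

5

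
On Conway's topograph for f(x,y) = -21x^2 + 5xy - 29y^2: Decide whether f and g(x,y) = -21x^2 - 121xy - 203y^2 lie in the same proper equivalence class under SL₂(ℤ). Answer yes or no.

D₁ = -2411, D₂ = -2411
f is negative-definite; reduce −f:
−f: reduced (well bottom): (21,-5,29) with a≤c, −a<b≤a
flip sign back: reduced form of f is (-21,5,-29)
g is negative-definite; reduce −g:
−g: translate: b→-5 (≡121 mod 42), so (21,121,203)→(21,-5,29)
−g: reduced (well bottom): (21,-5,29) with a≤c, −a<b≤a
flip sign back: reduced form of g is (-21,5,-29)
reduced forms (-21, 5, -29) vs (-21, 5, -29) ⇒ equivalent

yes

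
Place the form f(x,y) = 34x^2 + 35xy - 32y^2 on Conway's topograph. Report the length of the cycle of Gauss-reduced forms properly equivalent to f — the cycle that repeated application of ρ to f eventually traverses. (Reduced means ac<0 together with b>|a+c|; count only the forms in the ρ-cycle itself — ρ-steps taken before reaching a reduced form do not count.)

D = 5577, ⌊√D⌋ = 74
river: ρ → (-32,29,37)
river: ρ → (37,45,-24)
river: ρ → (-24,51,31)
river: ρ → (31,73,-2)
river: ρ → (-2,71,67)
river: ρ → (67,63,-6)
river: ρ → (-6,69,34)
river: ρ → (34,67,-8)
river: ρ → (-8,61,58)
river: ρ → (58,55,-11)
river: ρ → (-11,55,58)
river: ρ → (58,61,-8)
river: ρ → (-8,67,34)
river: ρ → (34,69,-6)
river: ρ → (-6,63,67)
river: ρ → (67,71,-2)
river: ρ → (-2,73,31)
river: ρ → (31,51,-24)
river: ρ → (-24,45,37)
river: ρ → (37,29,-32)
river: ρ → (-32,35,34)
river: ρ → (34,33,-33)
river: ρ → (-33,33,34)
river: ρ → (34,35,-32)
ρ-cycle length = 24 (tail of 0 descent steps not counted)

24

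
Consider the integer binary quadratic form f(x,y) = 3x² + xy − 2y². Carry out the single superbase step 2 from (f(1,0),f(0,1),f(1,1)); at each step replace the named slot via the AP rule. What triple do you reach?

start (3,-2,2) = (f(1,0),f(0,1),f(1,1))
replace slot 2: 2·(3+2) − (-2) = 12 → (3,12,2)

3,12,2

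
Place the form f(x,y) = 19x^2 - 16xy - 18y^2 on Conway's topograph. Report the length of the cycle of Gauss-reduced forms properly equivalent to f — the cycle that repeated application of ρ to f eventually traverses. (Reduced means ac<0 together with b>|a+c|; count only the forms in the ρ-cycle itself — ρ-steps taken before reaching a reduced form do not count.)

D = 1624, ⌊√D⌋ = 40
descent: ρ → (-18,16,19)  [lands on river]
river: ρ → (19,22,-15)
river: ρ → (-15,38,3)
river: ρ → (3,40,-2)
river: ρ → (-2,40,3)
river: ρ → (3,38,-15)
river: ρ → (-15,22,19)
river: ρ → (19,16,-18)
river: ρ → (-18,20,17)
river: ρ → (17,14,-21)
river: ρ → (-21,28,10)
river: ρ → (10,32,-15)
river: ρ → (-15,28,14)
river: ρ → (14,28,-15)
river: ρ → (-15,32,10)
river: ρ → (10,28,-21)
river: ρ → (-21,14,17)
river: ρ → (17,20,-18)
ρ-cycle length = 18 (tail of 1 descent step not counted)

18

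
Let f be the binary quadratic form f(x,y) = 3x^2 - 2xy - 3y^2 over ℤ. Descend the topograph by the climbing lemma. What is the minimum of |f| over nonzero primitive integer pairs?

descent: ρ → (-3,2,3)  [lands on river]
river: ρ → (3,4,-2)
river: ρ → (-2,4,3)
river: ρ → (3,2,-3)
river: ρ → (-3,4,2)
river: ρ → (2,4,-3)
closes: descent 1, river 6
min |a| on river = 2

2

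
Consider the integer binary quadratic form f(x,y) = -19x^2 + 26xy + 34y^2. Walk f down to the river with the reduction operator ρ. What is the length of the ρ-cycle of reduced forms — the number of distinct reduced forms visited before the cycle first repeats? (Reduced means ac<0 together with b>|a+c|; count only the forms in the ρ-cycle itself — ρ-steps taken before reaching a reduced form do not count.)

D = 3260, ⌊√D⌋ = 57
river: ρ → (34,42,-11)
river: ρ → (-11,46,26)
river: ρ → (26,6,-31)
river: ρ → (-31,56,1)
river: ρ → (1,56,-31)
river: ρ → (-31,6,26)
river: ρ → (26,46,-11)
river: ρ → (-11,42,34)
river: ρ → (34,26,-19)
river: ρ → (-19,50,10)
river: ρ → (10,50,-19)
river: ρ → (-19,26,34)
ρ-cycle length = 12 (tail of 0 descent steps not counted)

12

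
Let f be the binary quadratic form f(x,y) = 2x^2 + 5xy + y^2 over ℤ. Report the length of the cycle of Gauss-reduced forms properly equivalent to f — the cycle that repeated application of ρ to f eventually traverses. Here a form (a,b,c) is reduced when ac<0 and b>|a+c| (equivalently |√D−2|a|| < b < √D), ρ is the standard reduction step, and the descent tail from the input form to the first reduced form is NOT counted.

D = 17, ⌊√D⌋ = 4
descent: ρ → (1,3,-2)  [lands on river]
river: ρ → (-2,1,2)
river: ρ → (2,3,-1)
river: ρ → (-1,3,2)
river: ρ → (2,1,-2)
river: ρ → (-2,3,1)
ρ-cycle length = 6 (tail of 1 descent step not counted)

6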